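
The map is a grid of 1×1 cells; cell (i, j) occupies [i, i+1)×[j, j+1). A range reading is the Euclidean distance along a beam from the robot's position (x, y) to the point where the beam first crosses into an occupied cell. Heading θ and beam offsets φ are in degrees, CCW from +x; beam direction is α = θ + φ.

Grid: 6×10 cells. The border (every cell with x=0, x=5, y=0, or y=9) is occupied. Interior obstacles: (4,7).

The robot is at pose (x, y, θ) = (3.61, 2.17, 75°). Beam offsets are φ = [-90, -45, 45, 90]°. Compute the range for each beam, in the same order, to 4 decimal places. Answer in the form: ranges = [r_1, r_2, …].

beam 1: φ=-90°, α=345°
  dir = (cos 345°, sin 345°) = (0.9659, -0.2588); from cell (3,2)
  next x-line at t=0.4038, next y-line at t=0.6568; Δt_x=1.0353, Δt_y=3.8637
    x: enter (4,2) at t=0.4038
    y: enter (4,1) at t=0.6568
    x: enter (5,1) at t=1.4390 ← occupied
  → r_1 = 1.4390
beam 2: φ=-45°, α=30°
  dir = (cos 30°, sin 30°) = (0.8660, 0.5000); from cell (3,2)
  next x-line at t=0.4503, next y-line at t=1.6600; Δt_x=1.1547, Δt_y=2.0000
    x: enter (4,2) at t=0.4503
    x: enter (5,2) at t=1.6050 ← occupied
  → r_2 = 1.6050
beam 3: φ=45°, α=120°
  dir = (cos 120°, sin 120°) = (-0.5000, 0.8660); from cell (3,2)
  next x-line at t=1.2200, next y-line at t=0.9584; Δt_x=2.0000, Δt_y=1.1547
    y: enter (3,3) at t=0.9584
    x: enter (2,3) at t=1.2200
    y: enter (2,4) at t=2.1131
    x: enter (1,4) at t=3.2200
    y: enter (1,5) at t=3.2678
    y: enter (1,6) at t=4.4225
    x: enter (0,6) at t=5.2200 ← occupied
  → r_3 = 5.2200
beam 4: φ=90°, α=165°
  dir = (cos 165°, sin 165°) = (-0.9659, 0.2588); from cell (3,2)
  next x-line at t=0.6315, next y-line at t=3.2069; Δt_x=1.0353, Δt_y=3.8637
    x: enter (2,2) at t=0.6315
    x: enter (1,2) at t=1.6668
    x: enter (0,2) at t=2.7021 ← occupied
  → r_4 = 2.7021

ranges = [1.4390, 1.6050, 5.2200, 2.7021]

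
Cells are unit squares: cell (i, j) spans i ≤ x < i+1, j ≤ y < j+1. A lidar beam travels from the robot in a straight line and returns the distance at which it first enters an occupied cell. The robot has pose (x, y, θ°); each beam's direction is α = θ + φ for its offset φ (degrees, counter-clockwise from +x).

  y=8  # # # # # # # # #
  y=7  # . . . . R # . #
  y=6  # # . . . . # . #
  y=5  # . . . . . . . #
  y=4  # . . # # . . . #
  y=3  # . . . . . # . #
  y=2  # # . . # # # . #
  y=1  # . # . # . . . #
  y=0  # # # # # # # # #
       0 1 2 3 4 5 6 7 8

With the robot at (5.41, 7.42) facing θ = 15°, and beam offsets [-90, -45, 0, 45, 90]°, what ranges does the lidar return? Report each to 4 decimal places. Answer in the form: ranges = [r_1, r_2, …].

ranges = [3.5406, 0.6813, 0.6108, 0.6697, 0.6005]

beam 1: φ=-90°, α=285°
  dir = (cos 285°, sin 285°) = (0.2588, -0.9659); from cell (5,7)
  next x-line at t=2.2796, next y-line at t=0.4348; Δt_x=3.8637, Δt_y=1.0353
    y: enter (5,6) at t=0.4348
    y: enter (5,5) at t=1.4701
    x: enter (6,5) at t=2.2796
    y: enter (6,4) at t=2.5054
    y: enter (6,3) at t=3.5406 ← occupied
  → r_1 = 3.5406
beam 2: φ=-45°, α=330°
  dir = (cos 330°, sin 330°) = (0.8660, -0.5000); from cell (5,7)
  next x-line at t=0.6813, next y-line at t=0.8400; Δt_x=1.1547, Δt_y=2.0000
    x: enter (6,7) at t=0.6813 ← occupied
  → r_2 = 0.6813
beam 3: φ=0°, α=15°
  dir = (cos 15°, sin 15°) = (0.9659, 0.2588); from cell (5,7)
  next x-line at t=0.6108, next y-line at t=2.2409; Δt_x=1.0353, Δt_y=3.8637
    x: enter (6,7) at t=0.6108 ← occupied
  → r_3 = 0.6108
beam 4: φ=45°, α=60°
  dir = (cos 60°, sin 60°) = (0.5000, 0.8660); from cell (5,7)
  next x-line at t=1.1800, next y-line at t=0.6697; Δt_x=2.0000, Δt_y=1.1547
    y: enter (5,8) at t=0.6697 ← occupied
  → r_4 = 0.6697
beam 5: φ=90°, α=105°
  dir = (cos 105°, sin 105°) = (-0.2588, 0.9659); from cell (5,7)
  next x-line at t=1.5841, next y-line at t=0.6005; Δt_x=3.8637, Δt_y=1.0353
    y: enter (5,8) at t=0.6005 ← occupied
  → r_5 = 0.6005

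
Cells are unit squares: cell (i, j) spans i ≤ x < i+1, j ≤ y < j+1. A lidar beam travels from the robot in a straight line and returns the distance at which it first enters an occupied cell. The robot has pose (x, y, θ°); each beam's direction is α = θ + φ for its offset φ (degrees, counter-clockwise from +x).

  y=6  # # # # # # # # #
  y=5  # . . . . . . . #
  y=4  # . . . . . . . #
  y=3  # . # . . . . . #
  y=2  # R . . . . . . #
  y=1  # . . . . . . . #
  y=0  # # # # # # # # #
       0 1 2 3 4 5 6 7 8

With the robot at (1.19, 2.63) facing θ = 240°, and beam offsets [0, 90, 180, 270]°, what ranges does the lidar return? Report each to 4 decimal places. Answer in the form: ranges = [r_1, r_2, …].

beam 1: φ=0°, α=240°
  dir = (cos 240°, sin 240°) = (-0.5000, -0.8660); from cell (1,2)
  next x-line at t=0.3800, next y-line at t=0.7275; Δt_x=2.0000, Δt_y=1.1547
    x: enter (0,2) at t=0.3800 ← occupied
  → r_1 = 0.3800
beam 2: φ=90°, α=330°
  dir = (cos 330°, sin 330°) = (0.8660, -0.5000); from cell (1,2)
  next x-line at t=0.9353, next y-line at t=1.2600; Δt_x=1.1547, Δt_y=2.0000
    x: enter (2,2) at t=0.9353
    y: enter (2,1) at t=1.2600
    x: enter (3,1) at t=2.0900
    x: enter (4,1) at t=3.2447
    y: enter (4,0) at t=3.2600 ← occupied
  → r_2 = 3.2600
beam 3: φ=180°, α=60°
  dir = (cos 60°, sin 60°) = (0.5000, 0.8660); from cell (1,2)
  next x-line at t=1.6200, next y-line at t=0.4272; Δt_x=2.0000, Δt_y=1.1547
    y: enter (1,3) at t=0.4272
    y: enter (1,4) at t=1.5819
    x: enter (2,4) at t=1.6200
    y: enter (2,5) at t=2.7366
    x: enter (3,5) at t=3.6200
    y: enter (3,6) at t=3.8913 ← occupied
  → r_3 = 3.8913
beam 4: φ=270°, α=150°
  dir = (cos 150°, sin 150°) = (-0.8660, 0.5000); from cell (1,2)
  next x-line at t=0.2194, next y-line at t=0.7400; Δt_x=1.1547, Δt_y=2.0000
    x: enter (0,2) at t=0.2194 ← occupied
  → r_4 = 0.2194

ranges = [0.3800, 3.2600, 3.8913, 0.2194]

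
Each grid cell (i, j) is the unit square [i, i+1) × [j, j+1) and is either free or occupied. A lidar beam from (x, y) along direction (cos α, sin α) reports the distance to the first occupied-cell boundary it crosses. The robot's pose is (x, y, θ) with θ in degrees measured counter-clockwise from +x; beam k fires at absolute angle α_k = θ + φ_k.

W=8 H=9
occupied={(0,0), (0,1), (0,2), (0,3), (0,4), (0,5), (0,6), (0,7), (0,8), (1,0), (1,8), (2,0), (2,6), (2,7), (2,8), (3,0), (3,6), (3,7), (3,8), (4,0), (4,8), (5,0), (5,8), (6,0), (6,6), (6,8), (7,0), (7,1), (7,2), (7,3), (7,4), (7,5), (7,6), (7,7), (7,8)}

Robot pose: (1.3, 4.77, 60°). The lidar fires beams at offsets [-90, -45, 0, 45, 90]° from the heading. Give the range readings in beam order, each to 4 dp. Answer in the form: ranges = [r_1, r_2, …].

beam 1: φ=-90°, α=330°
  direction (0.8660, -0.5000); cell (1,4); t to first gridline: x 0.8083, y 1.5400 (then +1.1547 / +2.0000)
    (2,4) via x @ 0.8083
    (2,3) via y @ 1.5400
    (3,3) via x @ 1.9630
    (4,3) via x @ 3.1177
    (4,2) via y @ 3.5400
    (5,2) via x @ 4.2724
    (6,2) via x @ 5.4271
    (6,1) via y @ 5.5400
    (7,1) via x @ 6.5818  # hit
  → r_1 = 6.5818
beam 2: φ=-45°, α=15°
  direction (0.9659, 0.2588); cell (1,4); t to first gridline: x 0.7247, y 0.8887 (then +1.0353 / +3.8637)
    (2,4) via x @ 0.7247
    (2,5) via y @ 0.8887
    (3,5) via x @ 1.7600
    (4,5) via x @ 2.7952
    (5,5) via x @ 3.8305
    (5,6) via y @ 4.7524
    (6,6) via x @ 4.8658  # hit
  → r_2 = 4.8658
beam 3: φ=0°, α=60°
  direction (0.5000, 0.8660); cell (1,4); t to first gridline: x 1.4000, y 0.2656 (then +2.0000 / +1.1547)
    (1,5) via y @ 0.2656
    (2,5) via x @ 1.4000
    (2,6) via y @ 1.4203  # hit
  → r_3 = 1.4203
beam 4: φ=45°, α=105°
  direction (-0.2588, 0.9659); cell (1,4); t to first gridline: x 1.1591, y 0.2381 (then +3.8637 / +1.0353)
    (1,5) via y @ 0.2381
    (0,5) via x @ 1.1591  # hit
  → r_4 = 1.1591
beam 5: φ=90°, α=150°
  direction (-0.8660, 0.5000); cell (1,4); t to first gridline: x 0.3464, y 0.4600 (then +1.1547 / +2.0000)
    (0,4) via x @ 0.3464  # hit
  → r_5 = 0.3464

ranges = [6.5818, 4.8658, 1.4203, 1.1591, 0.3464]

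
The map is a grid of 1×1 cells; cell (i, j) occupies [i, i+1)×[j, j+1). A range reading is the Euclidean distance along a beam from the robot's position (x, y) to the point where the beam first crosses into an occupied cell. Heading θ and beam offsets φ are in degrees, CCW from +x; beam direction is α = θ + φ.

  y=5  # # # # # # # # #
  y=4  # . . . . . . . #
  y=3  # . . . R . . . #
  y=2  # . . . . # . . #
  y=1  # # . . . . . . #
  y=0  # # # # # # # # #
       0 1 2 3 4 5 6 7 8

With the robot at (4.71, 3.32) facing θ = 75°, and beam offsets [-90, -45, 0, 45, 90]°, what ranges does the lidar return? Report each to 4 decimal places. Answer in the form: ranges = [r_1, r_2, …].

beam 1: φ=-90°, α=345°
  cosα=0.9659 sinα=-0.2588 | (4,3) | tMaxX 0.3002 tMaxY 1.2364 | tΔX 1.0353 tΔY 3.8637
    t=0.3002 [x] (5,3)
    t=1.2364 [y] (5,2) — stop
  → r_1 = 1.2364
beam 2: φ=-45°, α=30°
  cosα=0.8660 sinα=0.5000 | (4,3) | tMaxX 0.3349 tMaxY 1.3600 | tΔX 1.1547 tΔY 2.0000
    t=0.3349 [x] (5,3)
    t=1.3600 [y] (5,4)
    t=1.4896 [x] (6,4)
    t=2.6443 [x] (7,4)
    t=3.3600 [y] (7,5) — stop
  → r_2 = 3.3600
beam 3: φ=0°, α=75°
  cosα=0.2588 sinα=0.9659 | (4,3) | tMaxX 1.1205 tMaxY 0.7040 | tΔX 3.8637 tΔY 1.0353
    t=0.7040 [y] (4,4)
    t=1.1205 [x] (5,4)
    t=1.7393 [y] (5,5) — stop
  → r_3 = 1.7393
beam 4: φ=45°, α=120°
  cosα=-0.5000 sinα=0.8660 | (4,3) | tMaxX 1.4200 tMaxY 0.7852 | tΔX 2.0000 tΔY 1.1547
    t=0.7852 [y] (4,4)
    t=1.4200 [x] (3,4)
    t=1.9399 [y] (3,5) — stop
  → r_4 = 1.9399
beam 5: φ=90°, α=165°
  cosα=-0.9659 sinα=0.2588 | (4,3) | tMaxX 0.7350 tMaxY 2.6273 | tΔX 1.0353 tΔY 3.8637
    t=0.7350 [x] (3,3)
    t=1.7703 [x] (2,3)
    t=2.6273 [y] (2,4)
    t=2.8056 [x] (1,4)
    t=3.8409 [x] (0,4) — stop
  → r_5 = 3.8409

ranges = [1.2364, 3.3600, 1.7393, 1.9399, 3.8409]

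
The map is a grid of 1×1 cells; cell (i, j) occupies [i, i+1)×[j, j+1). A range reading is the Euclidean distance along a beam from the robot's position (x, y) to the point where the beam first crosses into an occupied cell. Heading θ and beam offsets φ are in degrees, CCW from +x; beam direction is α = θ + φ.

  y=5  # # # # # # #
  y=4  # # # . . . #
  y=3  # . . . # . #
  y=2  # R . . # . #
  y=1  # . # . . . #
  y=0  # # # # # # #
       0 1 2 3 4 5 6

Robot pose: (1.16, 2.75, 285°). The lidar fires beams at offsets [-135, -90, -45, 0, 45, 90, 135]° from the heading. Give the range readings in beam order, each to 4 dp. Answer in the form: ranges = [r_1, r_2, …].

ranges = [0.1848, 0.1656, 0.3200, 1.8117, 1.5000, 2.9402, 1.4434]

beam 1: φ=-135°, α=150°
  direction (-0.8660, 0.5000); cell (1,2); t to first gridline: x 0.1848, y 0.5000 (then +1.1547 / +2.0000)
    (0,2) via x @ 0.1848  # hit
  → r_1 = 0.1848
beam 2: φ=-90°, α=195°
  direction (-0.9659, -0.2588); cell (1,2); t to first gridline: x 0.1656, y 2.8978 (then +1.0353 / +3.8637)
    (0,2) via x @ 0.1656  # hit
  → r_2 = 0.1656
beam 3: φ=-45°, α=240°
  direction (-0.5000, -0.8660); cell (1,2); t to first gridline: x 0.3200, y 0.8660 (then +2.0000 / +1.1547)
    (0,2) via x @ 0.3200  # hit
  → r_3 = 0.3200
beam 4: φ=0°, α=285°
  direction (0.2588, -0.9659); cell (1,2); t to first gridline: x 3.2455, y 0.7765 (then +3.8637 / +1.0353)
    (1,1) via y @ 0.7765
    (1,0) via y @ 1.8117  # hit
  → r_4 = 1.8117
beam 5: φ=45°, α=330°
  direction (0.8660, -0.5000); cell (1,2); t to first gridline: x 0.9699, y 1.5000 (then +1.1547 / +2.0000)
    (2,2) via x @ 0.9699
    (2,1) via y @ 1.5000  # hit
  → r_5 = 1.5000
beam 6: φ=90°, α=15°
  direction (0.9659, 0.2588); cell (1,2); t to first gridline: x 0.8696, y 0.9659 (then +1.0353 / +3.8637)
    (2,2) via x @ 0.8696
    (2,3) via y @ 0.9659
    (3,3) via x @ 1.9049
    (4,3) via x @ 2.9402  # hit
  → r_6 = 2.9402
beam 7: φ=135°, α=60°
  direction (0.5000, 0.8660); cell (1,2); t to first gridline: x 1.6800, y 0.2887 (then +2.0000 / +1.1547)
    (1,3) via y @ 0.2887
    (1,4) via y @ 1.4434  # hit
  → r_7 = 1.4434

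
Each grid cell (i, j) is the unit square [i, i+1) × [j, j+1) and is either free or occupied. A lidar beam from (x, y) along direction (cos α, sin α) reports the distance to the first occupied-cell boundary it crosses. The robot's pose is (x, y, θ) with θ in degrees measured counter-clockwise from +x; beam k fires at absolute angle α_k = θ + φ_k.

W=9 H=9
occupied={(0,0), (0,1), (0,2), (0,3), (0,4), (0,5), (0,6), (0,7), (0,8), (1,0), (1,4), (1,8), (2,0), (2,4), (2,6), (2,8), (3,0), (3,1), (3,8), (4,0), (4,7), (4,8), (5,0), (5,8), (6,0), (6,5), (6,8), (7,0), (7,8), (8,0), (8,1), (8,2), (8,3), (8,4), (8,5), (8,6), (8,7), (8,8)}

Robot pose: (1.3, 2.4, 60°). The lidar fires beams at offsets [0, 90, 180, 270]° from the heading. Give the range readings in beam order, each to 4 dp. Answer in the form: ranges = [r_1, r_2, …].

beam 1: φ=0°, α=60°
  cosα=0.5000 sinα=0.8660 | (1,2) | tMaxX 1.4000 tMaxY 0.6928 | tΔX 2.0000 tΔY 1.1547
    t=0.6928 [y] (1,3)
    t=1.4000 [x] (2,3)
    t=1.8475 [y] (2,4) — stop
  → r_1 = 1.8475
beam 2: φ=90°, α=150°
  cosα=-0.8660 sinα=0.5000 | (1,2) | tMaxX 0.3464 tMaxY 1.2000 | tΔX 1.1547 tΔY 2.0000
    t=0.3464 [x] (0,2) — stop
  → r_2 = 0.3464
beam 3: φ=180°, α=240°
  cosα=-0.5000 sinα=-0.8660 | (1,2) | tMaxX 0.6000 tMaxY 0.4619 | tΔX 2.0000 tΔY 1.1547
    t=0.4619 [y] (1,1)
    t=0.6000 [x] (0,1) — stop
  → r_3 = 0.6000
beam 4: φ=270°, α=330°
  cosα=0.8660 sinα=-0.5000 | (1,2) | tMaxX 0.8083 tMaxY 0.8000 | tΔX 1.1547 tΔY 2.0000
    t=0.8000 [y] (1,1)
    t=0.8083 [x] (2,1)
    t=1.9630 [x] (3,1) — stop
  → r_4 = 1.9630

ranges = [1.8475, 0.3464, 0.6000, 1.9630]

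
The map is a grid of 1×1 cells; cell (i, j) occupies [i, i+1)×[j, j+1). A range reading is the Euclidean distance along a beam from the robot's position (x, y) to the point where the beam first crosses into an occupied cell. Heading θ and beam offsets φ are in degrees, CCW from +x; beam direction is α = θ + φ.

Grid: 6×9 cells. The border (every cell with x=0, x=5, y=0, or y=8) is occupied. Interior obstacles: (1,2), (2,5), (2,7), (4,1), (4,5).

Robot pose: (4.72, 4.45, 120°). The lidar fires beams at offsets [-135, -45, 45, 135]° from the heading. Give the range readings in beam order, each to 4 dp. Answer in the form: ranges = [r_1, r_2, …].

beam 1: φ=-135°, α=345°
  cosα=0.9659 sinα=-0.2588 | (4,4) | tMaxX 0.2899 tMaxY 1.7387 | tΔX 1.0353 tΔY 3.8637
    t=0.2899 [x] (5,4) — stop
  → r_1 = 0.2899
beam 2: φ=-45°, α=75°
  cosα=0.2588 sinα=0.9659 | (4,4) | tMaxX 1.0818 tMaxY 0.5694 | tΔX 3.8637 tΔY 1.0353
    t=0.5694 [y] (4,5) — stop
  → r_2 = 0.5694
beam 3: φ=45°, α=165°
  cosα=-0.9659 sinα=0.2588 | (4,4) | tMaxX 0.7454 tMaxY 2.1250 | tΔX 1.0353 tΔY 3.8637
    t=0.7454 [x] (3,4)
    t=1.7807 [x] (2,4)
    t=2.1250 [y] (2,5) — stop
  → r_3 = 2.1250
beam 4: φ=135°, α=255°
  cosα=-0.2588 sinα=-0.9659 | (4,4) | tMaxX 2.7819 tMaxY 0.4659 | tΔX 3.8637 tΔY 1.0353
    t=0.4659 [y] (4,3)
    t=1.5012 [y] (4,2)
    t=2.5364 [y] (4,1) — stop
  → r_4 = 2.5364

ranges = [0.2899, 0.5694, 2.1250, 2.5364]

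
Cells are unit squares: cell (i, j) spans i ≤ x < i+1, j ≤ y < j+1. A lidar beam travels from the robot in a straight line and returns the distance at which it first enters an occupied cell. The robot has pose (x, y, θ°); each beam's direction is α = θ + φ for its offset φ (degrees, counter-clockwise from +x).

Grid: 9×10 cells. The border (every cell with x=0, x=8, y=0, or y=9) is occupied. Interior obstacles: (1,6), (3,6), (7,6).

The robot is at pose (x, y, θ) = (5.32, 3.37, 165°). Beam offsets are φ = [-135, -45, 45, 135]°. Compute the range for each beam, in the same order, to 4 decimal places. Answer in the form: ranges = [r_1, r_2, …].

beam 1: φ=-135°, α=30°
  d=(0.8660,0.5000)  start (5,3)  tX=0.7852 tY=1.2600  stride 1/|dx|=1.1547 1/|dy|=2.0000
    cross x-line → (6,3), t=0.7852
    cross y-line → (6,4), t=1.2600
    cross x-line → (7,4), t=1.9399
    cross x-line → (8,4), t=3.0946 (wall)
  → r_1 = 3.0946
beam 2: φ=-45°, α=120°
  d=(-0.5000,0.8660)  start (5,3)  tX=0.6400 tY=0.7275  stride 1/|dx|=2.0000 1/|dy|=1.1547
    cross x-line → (4,3), t=0.6400
    cross y-line → (4,4), t=0.7275
    cross y-line → (4,5), t=1.8822
    cross x-line → (3,5), t=2.6400
    cross y-line → (3,6), t=3.0369 (wall)
  → r_2 = 3.0369
beam 3: φ=45°, α=210°
  d=(-0.8660,-0.5000)  start (5,3)  tX=0.3695 tY=0.7400  stride 1/|dx|=1.1547 1/|dy|=2.0000
    cross x-line → (4,3), t=0.3695
    cross y-line → (4,2), t=0.7400
    cross x-line → (3,2), t=1.5242
    cross x-line → (2,2), t=2.6789
    cross y-line → (2,1), t=2.7400
    cross x-line → (1,1), t=3.8336
    cross y-line → (1,0), t=4.7400 (wall)
  → r_3 = 4.7400
beam 4: φ=135°, α=300°
  d=(0.5000,-0.8660)  start (5,3)  tX=1.3600 tY=0.4272  stride 1/|dx|=2.0000 1/|dy|=1.1547
    cross y-line → (5,2), t=0.4272
    cross x-line → (6,2), t=1.3600
    cross y-line → (6,1), t=1.5819
    cross y-line → (6,0), t=2.7366 (wall)
  → r_4 = 2.7366

ranges = [3.0946, 3.0369, 4.7400, 2.7366]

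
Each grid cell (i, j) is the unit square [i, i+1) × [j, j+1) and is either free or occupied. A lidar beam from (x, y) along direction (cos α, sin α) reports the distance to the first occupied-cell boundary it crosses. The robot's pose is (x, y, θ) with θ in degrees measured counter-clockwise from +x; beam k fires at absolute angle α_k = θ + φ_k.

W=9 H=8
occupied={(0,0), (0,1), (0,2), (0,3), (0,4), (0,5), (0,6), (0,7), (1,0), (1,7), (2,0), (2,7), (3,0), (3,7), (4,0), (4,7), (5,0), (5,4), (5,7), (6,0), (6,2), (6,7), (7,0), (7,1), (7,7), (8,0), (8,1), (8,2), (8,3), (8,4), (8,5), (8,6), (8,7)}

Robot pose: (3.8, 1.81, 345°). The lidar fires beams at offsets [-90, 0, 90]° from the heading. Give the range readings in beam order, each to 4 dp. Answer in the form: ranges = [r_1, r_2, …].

ranges = [0.8386, 3.1296, 5.3731]

beam 1: φ=-90°, α=255°
  d=(-0.2588,-0.9659)  start (3,1)  tX=3.0910 tY=0.8386  stride 1/|dx|=3.8637 1/|dy|=1.0353
    cross y-line → (3,0), t=0.8386 (wall)
  → r_1 = 0.8386
beam 2: φ=0°, α=345°
  d=(0.9659,-0.2588)  start (3,1)  tX=0.2071 tY=3.1296  stride 1/|dx|=1.0353 1/|dy|=3.8637
    cross x-line → (4,1), t=0.2071
    cross x-line → (5,1), t=1.2423
    cross x-line → (6,1), t=2.2776
    cross y-line → (6,0), t=3.1296 (wall)
  → r_2 = 3.1296
beam 3: φ=90°, α=75°
  d=(0.2588,0.9659)  start (3,1)  tX=0.7727 tY=0.1967  stride 1/|dx|=3.8637 1/|dy|=1.0353
    cross y-line → (3,2), t=0.1967
    cross x-line → (4,2), t=0.7727
    cross y-line → (4,3), t=1.2320
    cross y-line → (4,4), t=2.2673
    cross y-line → (4,5), t=3.3025
    cross y-line → (4,6), t=4.3378
    cross x-line → (5,6), t=4.6364
    cross y-line → (5,7), t=5.3731 (wall)
  → r_3 = 5.3731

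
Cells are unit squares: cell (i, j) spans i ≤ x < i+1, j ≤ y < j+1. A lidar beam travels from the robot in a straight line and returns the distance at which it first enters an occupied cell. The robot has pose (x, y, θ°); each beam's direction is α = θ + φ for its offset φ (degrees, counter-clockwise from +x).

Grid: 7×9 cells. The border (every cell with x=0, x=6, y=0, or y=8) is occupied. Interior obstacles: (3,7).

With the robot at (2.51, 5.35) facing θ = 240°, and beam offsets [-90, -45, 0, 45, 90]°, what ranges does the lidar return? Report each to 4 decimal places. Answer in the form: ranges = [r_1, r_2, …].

beam 1: φ=-90°, α=150°
  cosα=-0.8660 sinα=0.5000 | (2,5) | tMaxX 0.5889 tMaxY 1.3000 | tΔX 1.1547 tΔY 2.0000
    t=0.5889 [x] (1,5)
    t=1.3000 [y] (1,6)
    t=1.7436 [x] (0,6) — stop
  → r_1 = 1.7436
beam 2: φ=-45°, α=195°
  cosα=-0.9659 sinα=-0.2588 | (2,5) | tMaxX 0.5280 tMaxY 1.3523 | tΔX 1.0353 tΔY 3.8637
    t=0.5280 [x] (1,5)
    t=1.3523 [y] (1,4)
    t=1.5633 [x] (0,4) — stop
  → r_2 = 1.5633
beam 3: φ=0°, α=240°
  cosα=-0.5000 sinα=-0.8660 | (2,5) | tMaxX 1.0200 tMaxY 0.4041 | tΔX 2.0000 tΔY 1.1547
    t=0.4041 [y] (2,4)
    t=1.0200 [x] (1,4)
    t=1.5588 [y] (1,3)
    t=2.7135 [y] (1,2)
    t=3.0200 [x] (0,2) — stop
  → r_3 = 3.0200
beam 4: φ=45°, α=285°
  cosα=0.2588 sinα=-0.9659 | (2,5) | tMaxX 1.8932 tMaxY 0.3623 | tΔX 3.8637 tΔY 1.0353
    t=0.3623 [y] (2,4)
    t=1.3976 [y] (2,3)
    t=1.8932 [x] (3,3)
    t=2.4329 [y] (3,2)
    t=3.4682 [y] (3,1)
    t=4.5035 [y] (3,0) — stop
  → r_4 = 4.5035
beam 5: φ=90°, α=330°
  cosα=0.8660 sinα=-0.5000 | (2,5) | tMaxX 0.5658 tMaxY 0.7000 | tΔX 1.1547 tΔY 2.0000
    t=0.5658 [x] (3,5)
    t=0.7000 [y] (3,4)
    t=1.7205 [x] (4,4)
    t=2.7000 [y] (4,3)
    t=2.8752 [x] (5,3)
    t=4.0299 [x] (6,3) — stop
  → r_5 = 4.0299

ranges = [1.7436, 1.5633, 3.0200, 4.5035, 4.0299]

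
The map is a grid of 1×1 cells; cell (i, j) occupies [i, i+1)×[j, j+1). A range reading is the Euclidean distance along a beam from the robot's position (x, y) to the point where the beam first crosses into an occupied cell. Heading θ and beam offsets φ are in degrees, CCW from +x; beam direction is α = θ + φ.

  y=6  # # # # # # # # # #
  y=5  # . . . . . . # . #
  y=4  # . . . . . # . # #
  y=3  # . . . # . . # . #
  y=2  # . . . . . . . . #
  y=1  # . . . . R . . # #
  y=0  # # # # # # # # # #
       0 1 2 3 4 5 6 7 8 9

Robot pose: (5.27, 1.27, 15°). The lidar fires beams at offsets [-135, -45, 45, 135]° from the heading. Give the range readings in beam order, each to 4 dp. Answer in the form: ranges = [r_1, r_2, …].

beam 1: φ=-135°, α=240°
  d=(-0.5000,-0.8660)  start (5,1)  tX=0.5400 tY=0.3118  stride 1/|dx|=2.0000 1/|dy|=1.1547
    cross y-line → (5,0), t=0.3118 (wall)
  → r_1 = 0.3118
beam 2: φ=-45°, α=330°
  d=(0.8660,-0.5000)  start (5,1)  tX=0.8429 tY=0.5400  stride 1/|dx|=1.1547 1/|dy|=2.0000
    cross y-line → (5,0), t=0.5400 (wall)
  → r_2 = 0.5400
beam 3: φ=45°, α=60°
  d=(0.5000,0.8660)  start (5,1)  tX=1.4600 tY=0.8429  stride 1/|dx|=2.0000 1/|dy|=1.1547
    cross y-line → (5,2), t=0.8429
    cross x-line → (6,2), t=1.4600
    cross y-line → (6,3), t=1.9976
    cross y-line → (6,4), t=3.1523 (wall)
  → r_3 = 3.1523
beam 4: φ=135°, α=150°
  d=(-0.8660,0.5000)  start (5,1)  tX=0.3118 tY=1.4600  stride 1/|dx|=1.1547 1/|dy|=2.0000
    cross x-line → (4,1), t=0.3118
    cross y-line → (4,2), t=1.4600
    cross x-line → (3,2), t=1.4665
    cross x-line → (2,2), t=2.6212
    cross y-line → (2,3), t=3.4600
    cross x-line → (1,3), t=3.7759
    cross x-line → (0,3), t=4.9306 (wall)
  → r_4 = 4.9306

ranges = [0.3118, 0.5400, 3.1523, 4.9306]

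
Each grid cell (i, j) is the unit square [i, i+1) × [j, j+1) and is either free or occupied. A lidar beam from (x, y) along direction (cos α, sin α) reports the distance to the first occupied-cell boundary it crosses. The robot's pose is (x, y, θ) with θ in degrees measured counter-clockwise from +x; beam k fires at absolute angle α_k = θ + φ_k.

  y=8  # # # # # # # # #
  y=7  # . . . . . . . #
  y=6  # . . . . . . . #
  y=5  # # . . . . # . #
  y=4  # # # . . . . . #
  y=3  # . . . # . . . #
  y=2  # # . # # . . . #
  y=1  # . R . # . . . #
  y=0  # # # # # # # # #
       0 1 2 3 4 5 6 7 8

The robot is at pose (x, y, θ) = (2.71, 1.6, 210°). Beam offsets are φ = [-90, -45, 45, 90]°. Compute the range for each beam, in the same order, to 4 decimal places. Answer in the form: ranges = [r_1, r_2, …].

ranges = [1.4200, 1.5455, 0.6212, 0.6928]

beam 1: φ=-90°, α=120°
  cosα=-0.5000 sinα=0.8660 | (2,1) | tMaxX 1.4200 tMaxY 0.4619 | tΔX 2.0000 tΔY 1.1547
    t=0.4619 [y] (2,2)
    t=1.4200 [x] (1,2) — stop
  → r_1 = 1.4200
beam 2: φ=-45°, α=165°
  cosα=-0.9659 sinα=0.2588 | (2,1) | tMaxX 0.7350 tMaxY 1.5455 | tΔX 1.0353 tΔY 3.8637
    t=0.7350 [x] (1,1)
    t=1.5455 [y] (1,2) — stop
  → r_2 = 1.5455
beam 3: φ=45°, α=255°
  cosα=-0.2588 sinα=-0.9659 | (2,1) | tMaxX 2.7432 tMaxY 0.6212 | tΔX 3.8637 tΔY 1.0353
    t=0.6212 [y] (2,0) — stop
  → r_3 = 0.6212
beam 4: φ=90°, α=300°
  cosα=0.5000 sinα=-0.8660 | (2,1) | tMaxX 0.5800 tMaxY 0.6928 | tΔX 2.0000 tΔY 1.1547
    t=0.5800 [x] (3,1)
    t=0.6928 [y] (3,0) — stop
  → r_4 = 0.6928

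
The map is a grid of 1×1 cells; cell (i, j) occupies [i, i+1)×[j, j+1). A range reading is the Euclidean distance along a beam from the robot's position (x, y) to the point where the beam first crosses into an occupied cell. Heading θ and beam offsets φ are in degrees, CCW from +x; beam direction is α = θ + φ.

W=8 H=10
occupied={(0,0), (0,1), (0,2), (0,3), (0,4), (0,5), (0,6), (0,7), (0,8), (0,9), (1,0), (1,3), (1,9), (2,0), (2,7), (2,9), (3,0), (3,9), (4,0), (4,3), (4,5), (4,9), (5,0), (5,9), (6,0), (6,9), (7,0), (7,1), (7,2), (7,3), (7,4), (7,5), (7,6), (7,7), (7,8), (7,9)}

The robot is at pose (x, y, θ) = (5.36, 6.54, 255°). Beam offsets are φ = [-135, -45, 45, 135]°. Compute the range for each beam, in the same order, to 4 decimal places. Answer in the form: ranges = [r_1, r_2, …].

beam 1: φ=-135°, α=120°
  cosα=-0.5000 sinα=0.8660 | (5,6) | tMaxX 0.7200 tMaxY 0.5312 | tΔX 2.0000 tΔY 1.1547
    t=0.5312 [y] (5,7)
    t=0.7200 [x] (4,7)
    t=1.6859 [y] (4,8)
    t=2.7200 [x] (3,8)
    t=2.8406 [y] (3,9) — stop
  → r_1 = 2.8406
beam 2: φ=-45°, α=210°
  cosα=-0.8660 sinα=-0.5000 | (5,6) | tMaxX 0.4157 tMaxY 1.0800 | tΔX 1.1547 tΔY 2.0000
    t=0.4157 [x] (4,6)
    t=1.0800 [y] (4,5) — stop
  → r_2 = 1.0800
beam 3: φ=45°, α=300°
  cosα=0.5000 sinα=-0.8660 | (5,6) | tMaxX 1.2800 tMaxY 0.6235 | tΔX 2.0000 tΔY 1.1547
    t=0.6235 [y] (5,5)
    t=1.2800 [x] (6,5)
    t=1.7782 [y] (6,4)
    t=2.9329 [y] (6,3)
    t=3.2800 [x] (7,3) — stop
  → r_3 = 3.2800
beam 4: φ=135°, α=30°
  cosα=0.8660 sinα=0.5000 | (5,6) | tMaxX 0.7390 tMaxY 0.9200 | tΔX 1.1547 tΔY 2.0000
    t=0.7390 [x] (6,6)
    t=0.9200 [y] (6,7)
    t=1.8937 [x] (7,7) — stop
  → r_4 = 1.8937

ranges = [2.8406, 1.0800, 3.2800, 1.8937]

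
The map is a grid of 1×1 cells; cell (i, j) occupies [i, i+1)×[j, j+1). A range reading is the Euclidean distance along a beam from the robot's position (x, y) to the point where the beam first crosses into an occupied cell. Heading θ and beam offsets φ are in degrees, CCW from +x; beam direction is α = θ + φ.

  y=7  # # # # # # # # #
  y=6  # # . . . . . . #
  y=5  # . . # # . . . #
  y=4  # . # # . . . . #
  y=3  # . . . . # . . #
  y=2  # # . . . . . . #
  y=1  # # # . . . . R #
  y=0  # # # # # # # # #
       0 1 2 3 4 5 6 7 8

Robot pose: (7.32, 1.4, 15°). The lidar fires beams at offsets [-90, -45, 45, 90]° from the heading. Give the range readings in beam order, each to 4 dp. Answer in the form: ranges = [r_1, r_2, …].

ranges = [0.4141, 0.7852, 1.3600, 5.7975]

beam 1: φ=-90°, α=285°
  direction (0.2588, -0.9659); cell (7,1); t to first gridline: x 2.6273, y 0.4141 (then +3.8637 / +1.0353)
    (7,0) via y @ 0.4141  # hit
  → r_1 = 0.4141
beam 2: φ=-45°, α=330°
  direction (0.8660, -0.5000); cell (7,1); t to first gridline: x 0.7852, y 0.8000 (then +1.1547 / +2.0000)
    (8,1) via x @ 0.7852  # hit
  → r_2 = 0.7852
beam 3: φ=45°, α=60°
  direction (0.5000, 0.8660); cell (7,1); t to first gridline: x 1.3600, y 0.6928 (then +2.0000 / +1.1547)
    (7,2) via y @ 0.6928
    (8,2) via x @ 1.3600  # hit
  → r_3 = 1.3600
beam 4: φ=90°, α=105°
  direction (-0.2588, 0.9659); cell (7,1); t to first gridline: x 1.2364, y 0.6212 (then +3.8637 / +1.0353)
    (7,2) via y @ 0.6212
    (6,2) via x @ 1.2364
    (6,3) via y @ 1.6564
    (6,4) via y @ 2.6917
    (6,5) via y @ 3.7270
    (6,6) via y @ 4.7623
    (5,6) via x @ 5.1001
    (5,7) via y @ 5.7975  # hit
  → r_4 = 5.7975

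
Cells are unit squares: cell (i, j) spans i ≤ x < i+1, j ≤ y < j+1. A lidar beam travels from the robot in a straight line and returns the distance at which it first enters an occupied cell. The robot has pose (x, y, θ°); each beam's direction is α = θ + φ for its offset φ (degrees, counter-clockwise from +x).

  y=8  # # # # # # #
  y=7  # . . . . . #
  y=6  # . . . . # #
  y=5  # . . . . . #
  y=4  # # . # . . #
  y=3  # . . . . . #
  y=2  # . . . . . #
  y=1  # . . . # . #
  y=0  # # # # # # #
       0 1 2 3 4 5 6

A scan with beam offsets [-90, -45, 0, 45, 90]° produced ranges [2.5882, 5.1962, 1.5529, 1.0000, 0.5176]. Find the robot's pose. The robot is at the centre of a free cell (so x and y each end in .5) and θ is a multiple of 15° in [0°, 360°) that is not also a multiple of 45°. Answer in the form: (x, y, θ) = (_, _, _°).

(x, y, θ) = (1.5, 2.5, 75°)

The pose lattice has 31·16 = 496 candidates. Test each by forward raycasting.
  (2.5, 1.5, 105°): beam 1 = 1.5529 ≠ 2.5882 ✗
  (5.5, 5.5, 285°): beam 1 = 1.9319 ≠ 2.5882 ✗
  (5.5, 2.5, 345°): beam 1 = 1.5529 ≠ 2.5882 ✗
  (2.5, 1.5, 75°): beam 1 = 1.5529 ≠ 2.5882 ✗
  (3.5, 2.5, 75°): beam 2 = 2.8868 ≠ 5.1962 ✗
  …
  (1.5, 2.5, 75°): r_1=2.5882, r_2=5.1962, r_3=1.5529, r_4=1.0000, r_5=0.5176 — all match ✓
Unique over the lattice → pose = (1.5, 2.5, 75°).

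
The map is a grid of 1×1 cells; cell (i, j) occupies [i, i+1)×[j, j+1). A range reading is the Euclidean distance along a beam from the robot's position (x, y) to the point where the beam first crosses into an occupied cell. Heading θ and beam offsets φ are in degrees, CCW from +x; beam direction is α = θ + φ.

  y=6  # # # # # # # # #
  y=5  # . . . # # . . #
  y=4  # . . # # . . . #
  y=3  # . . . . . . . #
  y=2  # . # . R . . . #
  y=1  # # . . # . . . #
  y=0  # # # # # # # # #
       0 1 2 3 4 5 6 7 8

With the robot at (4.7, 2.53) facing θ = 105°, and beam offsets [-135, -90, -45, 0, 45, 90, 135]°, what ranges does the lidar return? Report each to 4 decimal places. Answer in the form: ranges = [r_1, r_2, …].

ranges = [3.0600, 3.4164, 4.0068, 1.5219, 4.2724, 1.7600, 0.6120]

beam 1: φ=-135°, α=330°
  cosα=0.8660 sinα=-0.5000 | (4,2) | tMaxX 0.3464 tMaxY 1.0600 | tΔX 1.1547 tΔY 2.0000
    t=0.3464 [x] (5,2)
    t=1.0600 [y] (5,1)
    t=1.5011 [x] (6,1)
    t=2.6558 [x] (7,1)
    t=3.0600 [y] (7,0) — stop
  → r_1 = 3.0600
beam 2: φ=-90°, α=15°
  cosα=0.9659 sinα=0.2588 | (4,2) | tMaxX 0.3106 tMaxY 1.8159 | tΔX 1.0353 tΔY 3.8637
    t=0.3106 [x] (5,2)
    t=1.3459 [x] (6,2)
    t=1.8159 [y] (6,3)
    t=2.3811 [x] (7,3)
    t=3.4164 [x] (8,3) — stop
  → r_2 = 3.4164
beam 3: φ=-45°, α=60°
  cosα=0.5000 sinα=0.8660 | (4,2) | tMaxX 0.6000 tMaxY 0.5427 | tΔX 2.0000 tΔY 1.1547
    t=0.5427 [y] (4,3)
    t=0.6000 [x] (5,3)
    t=1.6974 [y] (5,4)
    t=2.6000 [x] (6,4)
    t=2.8521 [y] (6,5)
    t=4.0068 [y] (6,6) — stop
  → r_3 = 4.0068
beam 4: φ=0°, α=105°
  cosα=-0.2588 sinα=0.9659 | (4,2) | tMaxX 2.7046 tMaxY 0.4866 | tΔX 3.8637 tΔY 1.0353
    t=0.4866 [y] (4,3)
    t=1.5219 [y] (4,4) — stop
  → r_4 = 1.5219
beam 5: φ=45°, α=150°
  cosα=-0.8660 sinα=0.5000 | (4,2) | tMaxX 0.8083 tMaxY 0.9400 | tΔX 1.1547 tΔY 2.0000
    t=0.8083 [x] (3,2)
    t=0.9400 [y] (3,3)
    t=1.9630 [x] (2,3)
    t=2.9400 [y] (2,4)
    t=3.1177 [x] (1,4)
    t=4.2724 [x] (0,4) — stop
  → r_5 = 4.2724
beam 6: φ=90°, α=195°
  cosα=-0.9659 sinα=-0.2588 | (4,2) | tMaxX 0.7247 tMaxY 2.0478 | tΔX 1.0353 tΔY 3.8637
    t=0.7247 [x] (3,2)
    t=1.7600 [x] (2,2) — stop
  → r_6 = 1.7600
beam 7: φ=135°, α=240°
  cosα=-0.5000 sinα=-0.8660 | (4,2) | tMaxX 1.4000 tMaxY 0.6120 | tΔX 2.0000 tΔY 1.1547
    t=0.6120 [y] (4,1) — stop
  → r_7 = 0.6120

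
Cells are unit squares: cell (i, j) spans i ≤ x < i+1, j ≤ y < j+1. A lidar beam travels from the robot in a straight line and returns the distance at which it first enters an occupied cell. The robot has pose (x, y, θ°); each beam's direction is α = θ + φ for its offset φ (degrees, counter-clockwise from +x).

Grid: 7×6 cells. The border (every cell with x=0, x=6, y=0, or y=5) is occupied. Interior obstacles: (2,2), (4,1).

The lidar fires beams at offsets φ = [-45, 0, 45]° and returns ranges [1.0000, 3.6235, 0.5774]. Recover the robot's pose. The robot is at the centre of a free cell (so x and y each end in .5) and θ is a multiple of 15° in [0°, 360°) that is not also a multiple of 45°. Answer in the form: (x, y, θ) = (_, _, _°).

Enumerate (i+0.5, j+0.5, θ) over the 18 free cells and 16 admissible headings. For each, cast all 3 beams and compare to the given ranges.
  (5.5, 2.5, 60°): beam 1 = 0.5176 ≠ 1.0000 ✗
  (2.5, 3.5, 195°): beam 1 = 1.7321 ≠ 1.0000 ✗
  (5.5, 2.5, 210°): beam 1 = 4.6587 ≠ 1.0000 ✗
  (3.5, 3.5, 255°): beam 2 = 2.5882 ≠ 3.6235 ✗
  …
  (5.5, 1.5, 105°): r_1=1.0000, r_2=3.6235, r_3=0.5774 — all match ✓
Unique over the lattice → pose = (5.5, 1.5, 105°).

(x, y, θ) = (5.5, 1.5, 105°)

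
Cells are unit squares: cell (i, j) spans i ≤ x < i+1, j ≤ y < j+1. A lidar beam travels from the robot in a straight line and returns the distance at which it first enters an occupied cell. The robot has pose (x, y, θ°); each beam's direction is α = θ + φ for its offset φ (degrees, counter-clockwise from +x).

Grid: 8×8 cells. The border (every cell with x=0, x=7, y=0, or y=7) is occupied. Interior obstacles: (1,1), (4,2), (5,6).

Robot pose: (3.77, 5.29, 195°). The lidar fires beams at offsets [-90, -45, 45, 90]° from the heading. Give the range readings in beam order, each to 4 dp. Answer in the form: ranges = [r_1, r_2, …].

ranges = [1.7703, 3.1985, 3.7990, 2.3708]

beam 1: φ=-90°, α=105°
  direction (-0.2588, 0.9659); cell (3,5); t to first gridline: x 2.9751, y 0.7350 (then +3.8637 / +1.0353)
    (3,6) via y @ 0.7350
    (3,7) via y @ 1.7703  # hit
  → r_1 = 1.7703
beam 2: φ=-45°, α=150°
  direction (-0.8660, 0.5000); cell (3,5); t to first gridline: x 0.8891, y 1.4200 (then +1.1547 / +2.0000)
    (2,5) via x @ 0.8891
    (2,6) via y @ 1.4200
    (1,6) via x @ 2.0438
    (0,6) via x @ 3.1985  # hit
  → r_2 = 3.1985
beam 3: φ=45°, α=240°
  direction (-0.5000, -0.8660); cell (3,5); t to first gridline: x 1.5400, y 0.3349 (then +2.0000 / +1.1547)
    (3,4) via y @ 0.3349
    (3,3) via y @ 1.4896
    (2,3) via x @ 1.5400
    (2,2) via y @ 2.6443
    (1,2) via x @ 3.5400
    (1,1) via y @ 3.7990  # hit
  → r_3 = 3.7990
beam 4: φ=90°, α=285°
  direction (0.2588, -0.9659); cell (3,5); t to first gridline: x 0.8887, y 0.3002 (then +3.8637 / +1.0353)
    (3,4) via y @ 0.3002
    (4,4) via x @ 0.8887
    (4,3) via y @ 1.3355
    (4,2) via y @ 2.3708  # hit
  → r_4 = 2.3708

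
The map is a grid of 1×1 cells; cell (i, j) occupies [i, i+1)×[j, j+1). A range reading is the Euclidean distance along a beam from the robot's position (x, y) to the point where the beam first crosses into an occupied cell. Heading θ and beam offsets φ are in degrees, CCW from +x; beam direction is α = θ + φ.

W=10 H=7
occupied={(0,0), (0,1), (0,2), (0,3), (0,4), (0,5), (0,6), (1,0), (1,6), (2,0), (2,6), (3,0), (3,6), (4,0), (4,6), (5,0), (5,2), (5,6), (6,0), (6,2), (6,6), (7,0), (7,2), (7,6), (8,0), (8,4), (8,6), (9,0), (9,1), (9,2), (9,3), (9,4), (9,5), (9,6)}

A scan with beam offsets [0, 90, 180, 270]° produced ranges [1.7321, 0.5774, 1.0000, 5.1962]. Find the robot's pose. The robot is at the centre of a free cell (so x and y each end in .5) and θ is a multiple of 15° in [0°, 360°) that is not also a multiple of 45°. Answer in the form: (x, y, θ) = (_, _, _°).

The pose lattice has 36·16 = 576 candidates. Test each by forward raycasting.
  (7.5, 4.5, 210°): beam 1 = 7.0000 ≠ 1.7321 ✗
  (2.5, 5.5, 165°): beam 1 = 1.5529 ≠ 1.7321 ✗
  (1.5, 1.5, 165°): beam 1 = 0.5176 ≠ 1.7321 ✗
  (7.5, 5.5, 150°): beam 1 = 1.0000 ≠ 1.7321 ✗
  …
  (2.5, 1.5, 150°): r_1=1.7321, r_2=0.5774, r_3=1.0000, r_4=5.1962 — all match ✓
Only this pose fits every beam.

(x, y, θ) = (2.5, 1.5, 150°)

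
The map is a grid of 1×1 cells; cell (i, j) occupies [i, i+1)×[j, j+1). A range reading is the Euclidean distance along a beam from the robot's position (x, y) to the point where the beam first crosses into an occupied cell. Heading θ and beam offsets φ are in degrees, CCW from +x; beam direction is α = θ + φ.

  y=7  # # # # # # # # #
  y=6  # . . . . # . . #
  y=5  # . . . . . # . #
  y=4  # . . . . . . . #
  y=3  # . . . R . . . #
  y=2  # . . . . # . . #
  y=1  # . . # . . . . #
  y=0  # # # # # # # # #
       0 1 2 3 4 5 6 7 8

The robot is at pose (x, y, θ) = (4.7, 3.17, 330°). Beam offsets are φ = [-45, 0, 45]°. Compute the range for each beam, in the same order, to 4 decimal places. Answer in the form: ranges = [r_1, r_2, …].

ranges = [1.1591, 0.3464, 3.4164]

beam 1: φ=-45°, α=285°
  direction (0.2588, -0.9659); cell (4,3); t to first gridline: x 1.1591, y 0.1760 (then +3.8637 / +1.0353)
    (4,2) via y @ 0.1760
    (5,2) via x @ 1.1591  # hit
  → r_1 = 1.1591
beam 2: φ=0°, α=330°
  direction (0.8660, -0.5000); cell (4,3); t to first gridline: x 0.3464, y 0.3400 (then +1.1547 / +2.0000)
    (4,2) via y @ 0.3400
    (5,2) via x @ 0.3464  # hit
  → r_2 = 0.3464
beam 3: φ=45°, α=15°
  direction (0.9659, 0.2588); cell (4,3); t to first gridline: x 0.3106, y 3.2069 (then +1.0353 / +3.8637)
    (5,3) via x @ 0.3106
    (6,3) via x @ 1.3459
    (7,3) via x @ 2.3811
    (7,4) via y @ 3.2069
    (8,4) via x @ 3.4164  # hit
  → r_3 = 3.4164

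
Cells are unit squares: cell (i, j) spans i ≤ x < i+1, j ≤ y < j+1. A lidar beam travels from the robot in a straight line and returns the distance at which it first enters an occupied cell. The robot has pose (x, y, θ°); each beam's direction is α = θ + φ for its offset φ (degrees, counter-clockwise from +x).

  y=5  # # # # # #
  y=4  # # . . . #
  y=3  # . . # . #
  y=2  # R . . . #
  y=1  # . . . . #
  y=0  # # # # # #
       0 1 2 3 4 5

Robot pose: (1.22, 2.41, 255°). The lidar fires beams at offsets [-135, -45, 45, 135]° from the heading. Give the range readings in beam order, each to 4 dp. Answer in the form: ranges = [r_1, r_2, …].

ranges = [0.4400, 0.2540, 1.6281, 2.0554]

beam 1: φ=-135°, α=120°
  dir = (cos 120°, sin 120°) = (-0.5000, 0.8660); from cell (1,2)
  next x-line at t=0.4400, next y-line at t=0.6813; Δt_x=2.0000, Δt_y=1.1547
    x: enter (0,2) at t=0.4400 ← occupied
  → r_1 = 0.4400
beam 2: φ=-45°, α=210°
  dir = (cos 210°, sin 210°) = (-0.8660, -0.5000); from cell (1,2)
  next x-line at t=0.2540, next y-line at t=0.8200; Δt_x=1.1547, Δt_y=2.0000
    x: enter (0,2) at t=0.2540 ← occupied
  → r_2 = 0.2540
beam 3: φ=45°, α=300°
  dir = (cos 300°, sin 300°) = (0.5000, -0.8660); from cell (1,2)
  next x-line at t=1.5600, next y-line at t=0.4734; Δt_x=2.0000, Δt_y=1.1547
    y: enter (1,1) at t=0.4734
    x: enter (2,1) at t=1.5600
    y: enter (2,0) at t=1.6281 ← occupied
  → r_3 = 1.6281
beam 4: φ=135°, α=30°
  dir = (cos 30°, sin 30°) = (0.8660, 0.5000); from cell (1,2)
  next x-line at t=0.9007, next y-line at t=1.1800; Δt_x=1.1547, Δt_y=2.0000
    x: enter (2,2) at t=0.9007
    y: enter (2,3) at t=1.1800
    x: enter (3,3) at t=2.0554 ← occupied
  → r_4 = 2.0554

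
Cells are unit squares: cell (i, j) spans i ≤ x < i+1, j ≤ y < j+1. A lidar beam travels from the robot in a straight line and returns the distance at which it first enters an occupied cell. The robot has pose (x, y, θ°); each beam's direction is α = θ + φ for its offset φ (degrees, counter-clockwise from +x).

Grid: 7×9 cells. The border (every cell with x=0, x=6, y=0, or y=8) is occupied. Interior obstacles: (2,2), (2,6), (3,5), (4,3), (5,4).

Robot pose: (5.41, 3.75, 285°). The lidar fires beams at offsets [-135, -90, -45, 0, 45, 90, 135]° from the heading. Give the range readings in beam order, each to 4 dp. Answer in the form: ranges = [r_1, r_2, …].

ranges = [0.4734, 0.4245, 0.8200, 2.2796, 0.6813, 0.6108, 0.2887]

beam 1: φ=-135°, α=150°
  direction (-0.8660, 0.5000); cell (5,3); t to first gridline: x 0.4734, y 0.5000 (then +1.1547 / +2.0000)
    (4,3) via x @ 0.4734  # hit
  → r_1 = 0.4734
beam 2: φ=-90°, α=195°
  direction (-0.9659, -0.2588); cell (5,3); t to first gridline: x 0.4245, y 2.8978 (then +1.0353 / +3.8637)
    (4,3) via x @ 0.4245  # hit
  → r_2 = 0.4245
beam 3: φ=-45°, α=240°
  direction (-0.5000, -0.8660); cell (5,3); t to first gridline: x 0.8200, y 0.8660 (then +2.0000 / +1.1547)
    (4,3) via x @ 0.8200  # hit
  → r_3 = 0.8200
beam 4: φ=0°, α=285°
  direction (0.2588, -0.9659); cell (5,3); t to first gridline: x 2.2796, y 0.7765 (then +3.8637 / +1.0353)
    (5,2) via y @ 0.7765
    (5,1) via y @ 1.8117
    (6,1) via x @ 2.2796  # hit
  → r_4 = 2.2796
beam 5: φ=45°, α=330°
  direction (0.8660, -0.5000); cell (5,3); t to first gridline: x 0.6813, y 1.5000 (then +1.1547 / +2.0000)
    (6,3) via x @ 0.6813  # hit
  → r_5 = 0.6813
beam 6: φ=90°, α=15°
  direction (0.9659, 0.2588); cell (5,3); t to first gridline: x 0.6108, y 0.9659 (then +1.0353 / +3.8637)
    (6,3) via x @ 0.6108  # hit
  → r_6 = 0.6108
beam 7: φ=135°, α=60°
  direction (0.5000, 0.8660); cell (5,3); t to first gridline: x 1.1800, y 0.2887 (then +2.0000 / +1.1547)
    (5,4) via y @ 0.2887  # hit
  → r_7 = 0.2887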